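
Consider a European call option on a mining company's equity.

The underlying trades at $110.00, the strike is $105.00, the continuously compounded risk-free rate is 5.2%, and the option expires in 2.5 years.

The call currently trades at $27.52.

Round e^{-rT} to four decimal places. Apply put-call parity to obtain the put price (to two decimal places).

e^(−rT) = e^(−0.052·2.5) = 0.8781
Put-call parity: C − P = S − K·e^(−rT) = 110 − 105·0.8781 = 110 − 92.2005 = 17.7995
P = C − (C − P) = 27.52 − (17.7995) = 9.7205

$9.72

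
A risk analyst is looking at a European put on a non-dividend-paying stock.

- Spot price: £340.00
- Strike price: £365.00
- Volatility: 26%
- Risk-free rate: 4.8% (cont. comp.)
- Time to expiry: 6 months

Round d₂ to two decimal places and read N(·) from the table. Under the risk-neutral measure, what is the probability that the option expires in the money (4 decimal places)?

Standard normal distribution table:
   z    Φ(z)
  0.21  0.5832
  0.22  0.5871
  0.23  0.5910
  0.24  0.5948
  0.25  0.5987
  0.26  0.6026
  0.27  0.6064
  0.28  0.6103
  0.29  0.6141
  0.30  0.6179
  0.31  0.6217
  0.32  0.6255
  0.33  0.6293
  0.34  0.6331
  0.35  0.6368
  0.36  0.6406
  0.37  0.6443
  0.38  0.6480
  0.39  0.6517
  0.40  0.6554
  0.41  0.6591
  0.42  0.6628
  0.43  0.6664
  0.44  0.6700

σ√T = 0.26 × 0.7071 = 0.1838
ln(S/K) + (r + σ²/2)T = ln(340/365) + (0.048 + 0.26²/2)·0.5 = -0.0710 + 0.0409 = -0.0301
d₁ = -0.0301 / 0.1838 = -0.1635 ≈ -0.16
d₂ = d₁ − σ√T = -0.1635 − 0.1838 = -0.3473 ≈ -0.35
Risk-neutral Pr[S_T < K] = N(−d₂) = N(0.35) = 0.6368

0.6368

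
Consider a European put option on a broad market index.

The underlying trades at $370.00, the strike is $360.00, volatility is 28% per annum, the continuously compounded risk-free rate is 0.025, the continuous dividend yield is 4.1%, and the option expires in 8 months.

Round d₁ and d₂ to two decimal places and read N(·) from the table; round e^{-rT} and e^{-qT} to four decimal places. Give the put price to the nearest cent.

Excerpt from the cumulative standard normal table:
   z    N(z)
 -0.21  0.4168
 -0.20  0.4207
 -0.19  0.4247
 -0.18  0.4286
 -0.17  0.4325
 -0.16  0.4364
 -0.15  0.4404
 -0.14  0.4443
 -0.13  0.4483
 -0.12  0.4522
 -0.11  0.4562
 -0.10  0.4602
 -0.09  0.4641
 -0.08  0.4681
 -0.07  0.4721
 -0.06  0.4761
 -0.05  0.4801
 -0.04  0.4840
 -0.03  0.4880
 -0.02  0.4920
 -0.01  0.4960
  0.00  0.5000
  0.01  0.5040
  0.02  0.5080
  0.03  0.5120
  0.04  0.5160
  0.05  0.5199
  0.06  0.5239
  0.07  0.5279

T = 0.6667;  σ√T = 0.2286
d₁ = [ln(370/360) + (0.025 − 0.041 + 0.28²/2)·0.6667] / 0.2286 = [0.0274 + 0.0155] / 0.2286 = 0.1875 ≈ 0.19
d₂ = d₁ − σ√T = 0.1875 − 0.2286 = -0.0411 ≈ -0.04
exp(−qT) = exp(−0.041·0.6667) = 0.9730;  exp(−rT) = exp(−0.025·0.6667) = 0.9835
P = 360·0.9835·N(0.04) − 370·0.9730·N(-0.19) = 360·0.9835·0.5160 − 370·0.9730·0.4247 = 182.6950 − 152.8962 = 29.7987

$29.80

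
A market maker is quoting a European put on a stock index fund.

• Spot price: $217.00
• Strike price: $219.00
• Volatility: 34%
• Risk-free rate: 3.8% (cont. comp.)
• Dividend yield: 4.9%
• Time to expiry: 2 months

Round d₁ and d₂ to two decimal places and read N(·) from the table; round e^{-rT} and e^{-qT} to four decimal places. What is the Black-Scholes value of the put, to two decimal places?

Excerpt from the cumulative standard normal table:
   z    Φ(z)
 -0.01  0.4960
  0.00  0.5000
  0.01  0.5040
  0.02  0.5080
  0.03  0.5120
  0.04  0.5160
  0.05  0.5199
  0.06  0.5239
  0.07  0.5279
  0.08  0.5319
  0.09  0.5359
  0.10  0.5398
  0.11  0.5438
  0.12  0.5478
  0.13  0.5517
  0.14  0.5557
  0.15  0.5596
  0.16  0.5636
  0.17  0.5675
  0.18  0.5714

$13.30

σ√T = 0.34·√0.1667 = 0.1388
d₁ = [ln(217/219) + (0.038 − 0.049 + 0.34²/2)·0.1667] / 0.1388 = [-0.0092 + 0.0078] / 0.1388 = -0.0099 which rounds to -0.01
d₂ = d₁ − σ√T = -0.0099 − 0.1388 = -0.1487 which rounds to -0.15
e^(−qT) = e^(−0.049·0.1667) = 0.9919;  e^(−rT) = e^(−0.038·0.1667) = 0.9937
P = 219·0.9937·N(0.15) − 217·0.9919·N(0.01) = 219·0.9937·0.5596 − 217·0.9919·0.5040 = 121.7803 − 108.4821 = 13.2982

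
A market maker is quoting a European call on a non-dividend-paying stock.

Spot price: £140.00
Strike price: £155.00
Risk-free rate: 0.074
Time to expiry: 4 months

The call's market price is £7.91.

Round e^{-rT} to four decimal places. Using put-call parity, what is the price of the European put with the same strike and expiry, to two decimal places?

e^(−rT) = e^(−0.074·0.3333) = 0.9756
Put-call parity: C − P = S − K·e^(−rT) = 140 − 155·0.9756 = 140 − 151.2180 = -11.2180
P = C − (C − P) = 7.91 − (-11.2180) = 19.1280

£19.13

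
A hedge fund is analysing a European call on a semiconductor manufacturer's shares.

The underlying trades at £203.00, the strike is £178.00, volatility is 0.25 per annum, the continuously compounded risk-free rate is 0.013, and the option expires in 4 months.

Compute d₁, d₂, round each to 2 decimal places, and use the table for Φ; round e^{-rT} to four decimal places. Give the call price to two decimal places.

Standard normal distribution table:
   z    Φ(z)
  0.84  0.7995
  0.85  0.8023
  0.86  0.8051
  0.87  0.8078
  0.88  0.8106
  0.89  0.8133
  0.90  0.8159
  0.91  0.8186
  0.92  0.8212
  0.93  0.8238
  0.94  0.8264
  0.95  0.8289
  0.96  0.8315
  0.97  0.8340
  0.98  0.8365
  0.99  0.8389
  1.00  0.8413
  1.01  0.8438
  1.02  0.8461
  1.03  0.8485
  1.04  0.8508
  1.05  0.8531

σ√T = 0.25·√0.3333 = 0.1443
ln(S/K) + (r + σ²/2)T = ln(203/178) + (0.013 + 0.25²/2)·0.3333 = 0.1314 + 0.0147 = 0.1462
d₁ = 0.1462 / 0.1443 = 1.0127 which rounds to 1.01
d₂ = d₁ − σ√T = 1.0127 − 0.1443 = 0.8684 which rounds to 0.87
e^(−rT) = e^(−0.013·0.3333) = 0.9957
C = 203·N(1.01) − 178·0.9957·N(0.87) = 203·0.8438 − 178·0.9957·0.8078 = 171.2914 − 143.1701 = 28.1213

£28.12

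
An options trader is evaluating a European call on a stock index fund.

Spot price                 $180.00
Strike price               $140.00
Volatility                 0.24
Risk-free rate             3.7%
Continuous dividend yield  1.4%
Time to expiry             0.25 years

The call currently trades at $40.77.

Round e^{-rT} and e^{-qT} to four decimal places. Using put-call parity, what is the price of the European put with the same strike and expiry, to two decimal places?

e^(−qT) = e^(−0.014·0.25) = 0.9965;  e^(−rT) = e^(−0.037·0.25) = 0.9908
Put-call parity: C − P = S·e^(−qT) − K·e^(−rT) = 180·0.9965 − 140·0.9908 = 179.3700 − 138.7120 = 40.6580
P = C − (C − P) = 40.77 − (40.6580) = 0.1120

$0.11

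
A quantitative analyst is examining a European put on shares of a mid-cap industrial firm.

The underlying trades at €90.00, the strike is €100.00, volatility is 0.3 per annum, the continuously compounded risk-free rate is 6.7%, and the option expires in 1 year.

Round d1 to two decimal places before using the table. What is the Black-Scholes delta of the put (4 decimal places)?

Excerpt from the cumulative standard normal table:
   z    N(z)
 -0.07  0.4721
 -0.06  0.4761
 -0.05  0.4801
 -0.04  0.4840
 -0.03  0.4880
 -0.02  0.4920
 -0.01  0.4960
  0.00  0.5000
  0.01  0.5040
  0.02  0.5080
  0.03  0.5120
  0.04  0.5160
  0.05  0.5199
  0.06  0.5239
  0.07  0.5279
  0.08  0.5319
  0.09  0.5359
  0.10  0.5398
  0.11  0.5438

-0.4920

σ√T = 0.3·√1 = 0.3000
d₁ = [ln(90/100) + (0.067 + 0.3²/2)·1] / 0.3000 = [-0.1054 + 0.1120] / 0.3000 = 0.0221 → 0.02
N(d₁) = N(0.02) = 0.5080
Δ_put = N(d₁) − 1 = 0.5080 − 1 = -0.4920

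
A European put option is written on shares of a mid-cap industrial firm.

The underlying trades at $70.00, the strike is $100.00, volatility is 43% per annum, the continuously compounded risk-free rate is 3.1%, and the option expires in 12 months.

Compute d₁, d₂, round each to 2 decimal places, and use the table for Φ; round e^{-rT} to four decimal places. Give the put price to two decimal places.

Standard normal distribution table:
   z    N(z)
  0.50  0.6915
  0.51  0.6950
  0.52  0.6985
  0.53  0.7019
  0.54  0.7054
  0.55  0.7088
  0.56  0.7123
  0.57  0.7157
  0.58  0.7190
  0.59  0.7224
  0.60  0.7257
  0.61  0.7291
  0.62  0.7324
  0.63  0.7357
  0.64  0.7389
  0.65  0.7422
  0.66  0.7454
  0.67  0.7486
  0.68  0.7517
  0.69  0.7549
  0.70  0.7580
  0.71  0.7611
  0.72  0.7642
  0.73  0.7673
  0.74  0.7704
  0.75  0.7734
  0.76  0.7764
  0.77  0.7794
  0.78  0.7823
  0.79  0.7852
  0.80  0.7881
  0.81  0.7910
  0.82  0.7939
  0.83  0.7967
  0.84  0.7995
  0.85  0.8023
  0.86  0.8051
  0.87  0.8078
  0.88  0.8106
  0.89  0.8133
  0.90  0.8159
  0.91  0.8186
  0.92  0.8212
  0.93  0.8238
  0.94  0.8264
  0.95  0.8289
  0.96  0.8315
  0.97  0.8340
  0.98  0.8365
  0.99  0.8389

σ√T = 0.43 × 1.0000 = 0.4300
d₁ = [ln(70/100) + (0.031 + ½·0.43²)·1] / (σ√T) = (-0.3567 + 0.1234) / 0.4300 = -0.5424 ⇒ -0.54
d₂ = -0.5424 − 0.4300 = -0.9724 ⇒ -0.97
exp(−rT) = exp(−0.031·1) = 0.9695
N(−d₂) = N(0.97) = 0.8340;  N(−d₁) = N(0.54) = 0.7054
P = 100·0.9695·0.8340 − 70·0.7054 = 80.8563 − 49.3780 = 31.4783

$31.48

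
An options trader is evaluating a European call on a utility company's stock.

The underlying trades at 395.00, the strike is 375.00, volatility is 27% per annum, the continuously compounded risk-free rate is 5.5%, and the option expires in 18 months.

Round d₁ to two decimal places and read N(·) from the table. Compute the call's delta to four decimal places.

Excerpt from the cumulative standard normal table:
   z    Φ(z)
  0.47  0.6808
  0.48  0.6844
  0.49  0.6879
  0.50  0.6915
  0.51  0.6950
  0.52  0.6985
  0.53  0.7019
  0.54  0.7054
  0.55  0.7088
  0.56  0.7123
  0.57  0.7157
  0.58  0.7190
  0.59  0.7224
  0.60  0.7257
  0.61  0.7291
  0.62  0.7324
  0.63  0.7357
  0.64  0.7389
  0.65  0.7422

σ√T = 0.27 × 1.2247 = 0.3307
ln(S/K) + (r + σ²/2)T = ln(395/375) + (0.055 + 0.27²/2)·1.5 = 0.0520 + 0.1372 = 0.1891
d₁ = 0.1891 / 0.3307 = 0.5720 ≈ 0.57
N(d₁) = N(0.57) = 0.7157
Δ_call = N(d₁) = 0.7157

0.7157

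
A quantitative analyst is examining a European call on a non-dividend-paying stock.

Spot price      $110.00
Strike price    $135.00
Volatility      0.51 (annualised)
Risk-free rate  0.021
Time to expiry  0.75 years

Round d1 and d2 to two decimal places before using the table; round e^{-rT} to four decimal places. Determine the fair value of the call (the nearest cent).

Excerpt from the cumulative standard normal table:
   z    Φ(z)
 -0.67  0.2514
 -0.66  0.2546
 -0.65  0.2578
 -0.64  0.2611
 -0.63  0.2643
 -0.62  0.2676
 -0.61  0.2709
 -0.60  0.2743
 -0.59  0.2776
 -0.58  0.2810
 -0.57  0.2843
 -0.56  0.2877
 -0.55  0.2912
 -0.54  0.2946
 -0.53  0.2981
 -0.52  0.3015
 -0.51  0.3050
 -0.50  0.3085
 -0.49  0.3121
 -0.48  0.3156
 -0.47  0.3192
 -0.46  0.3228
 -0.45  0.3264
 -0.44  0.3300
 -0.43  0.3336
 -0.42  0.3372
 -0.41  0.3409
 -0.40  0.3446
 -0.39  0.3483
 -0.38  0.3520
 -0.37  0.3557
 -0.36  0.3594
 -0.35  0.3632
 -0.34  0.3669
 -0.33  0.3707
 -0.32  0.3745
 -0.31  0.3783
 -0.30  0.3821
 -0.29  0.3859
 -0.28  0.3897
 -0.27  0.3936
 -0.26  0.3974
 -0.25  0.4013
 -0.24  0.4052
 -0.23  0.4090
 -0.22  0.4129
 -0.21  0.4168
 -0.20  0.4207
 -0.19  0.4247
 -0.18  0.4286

$11.59

T = 0.75;  σ√T = 0.4417
d₁ = [ln(110/135) + (0.021 + ½·0.51²)·0.75] / (σ√T) = (-0.2048 + 0.1133) / 0.4417 = -0.2072 ≈ -0.21
d₂ = -0.2072 − 0.4417 = -0.6489 ≈ -0.65
e^(−rT) = e^(−0.021·0.75) = 0.9844
N(d₁) = N(-0.21) = 0.4168;  N(d₂) = N(-0.65) = 0.2578
C = 110·0.4168 − 135·0.9844·0.2578 = 45.8480 − 34.2601 = 11.5879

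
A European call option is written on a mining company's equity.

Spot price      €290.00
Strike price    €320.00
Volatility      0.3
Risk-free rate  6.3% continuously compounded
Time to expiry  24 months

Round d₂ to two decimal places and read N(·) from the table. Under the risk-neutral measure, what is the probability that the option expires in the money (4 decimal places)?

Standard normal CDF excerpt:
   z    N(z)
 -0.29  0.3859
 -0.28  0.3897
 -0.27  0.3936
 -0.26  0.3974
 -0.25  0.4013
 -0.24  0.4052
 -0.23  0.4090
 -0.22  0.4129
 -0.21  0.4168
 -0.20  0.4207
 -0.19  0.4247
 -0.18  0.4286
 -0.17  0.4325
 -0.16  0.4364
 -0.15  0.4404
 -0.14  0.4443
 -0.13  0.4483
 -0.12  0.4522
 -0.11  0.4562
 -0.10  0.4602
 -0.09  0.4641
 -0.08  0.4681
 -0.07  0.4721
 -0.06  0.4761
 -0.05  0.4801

σ√T = 0.3·√2 = 0.4243
d₁ = [ln(290/320) + (0.063 + ½·0.3²)·2] / (σ√T) = (-0.0984 + 0.2160) / 0.4243 = 0.2771 which rounds to 0.28
d₂ = 0.2771 − 0.4243 = -0.1472 which rounds to -0.15
Risk-neutral Pr[S_T > K] = N(d₂) = N(-0.15) = 0.4404

0.4404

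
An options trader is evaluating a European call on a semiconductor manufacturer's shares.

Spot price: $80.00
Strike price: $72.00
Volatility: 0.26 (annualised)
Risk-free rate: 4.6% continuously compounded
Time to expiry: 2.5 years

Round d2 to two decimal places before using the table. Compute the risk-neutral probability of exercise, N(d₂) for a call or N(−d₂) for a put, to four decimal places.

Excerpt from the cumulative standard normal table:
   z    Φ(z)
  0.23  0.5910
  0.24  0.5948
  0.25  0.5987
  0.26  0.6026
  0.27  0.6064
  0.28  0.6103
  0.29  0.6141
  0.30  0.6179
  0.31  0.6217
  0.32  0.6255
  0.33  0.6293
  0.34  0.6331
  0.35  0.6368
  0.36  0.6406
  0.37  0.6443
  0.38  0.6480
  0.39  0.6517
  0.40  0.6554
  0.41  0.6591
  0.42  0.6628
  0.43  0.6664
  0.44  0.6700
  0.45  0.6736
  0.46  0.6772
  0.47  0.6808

T = 2.5;  σ√T = 0.4111
d₁ = [ln(80/72) + (0.046 + 0.26²/2)·2.5] / 0.4111 = [0.1054 + 0.1995] / 0.4111 = 0.7416 ⇒ 0.74
d₂ = d₁ − σ√T = 0.7416 − 0.4111 = 0.3305 ⇒ 0.33
Pr(exercise) under Q = N(d₂) = 0.6293

0.6293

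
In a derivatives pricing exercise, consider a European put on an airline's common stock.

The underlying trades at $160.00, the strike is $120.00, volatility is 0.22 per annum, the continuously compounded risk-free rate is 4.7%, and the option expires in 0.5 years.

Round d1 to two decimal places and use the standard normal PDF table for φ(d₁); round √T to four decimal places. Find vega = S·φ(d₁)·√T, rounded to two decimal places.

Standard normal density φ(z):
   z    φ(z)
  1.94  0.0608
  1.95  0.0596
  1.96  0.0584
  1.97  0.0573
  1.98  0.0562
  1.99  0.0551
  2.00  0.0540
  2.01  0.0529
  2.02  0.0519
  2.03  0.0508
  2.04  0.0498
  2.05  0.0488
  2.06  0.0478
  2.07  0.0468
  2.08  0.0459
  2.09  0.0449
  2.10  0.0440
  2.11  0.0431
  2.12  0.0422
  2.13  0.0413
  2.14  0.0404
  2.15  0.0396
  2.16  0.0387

σ√T = 0.22·√0.5 = 0.1556
d₁ = [ln(160/120) + (0.047 + 0.22²/2)·0.5] / 0.1556 = [0.2877 + 0.0356] / 0.1556 = 2.0781 which rounds to 2.08
√T = √0.5 = 0.7071
φ(d₁) = φ(2.08) = 0.0459
vega = S·φ(d₁)·√T = 160·0.0459·0.7071 = 5.1929

5.19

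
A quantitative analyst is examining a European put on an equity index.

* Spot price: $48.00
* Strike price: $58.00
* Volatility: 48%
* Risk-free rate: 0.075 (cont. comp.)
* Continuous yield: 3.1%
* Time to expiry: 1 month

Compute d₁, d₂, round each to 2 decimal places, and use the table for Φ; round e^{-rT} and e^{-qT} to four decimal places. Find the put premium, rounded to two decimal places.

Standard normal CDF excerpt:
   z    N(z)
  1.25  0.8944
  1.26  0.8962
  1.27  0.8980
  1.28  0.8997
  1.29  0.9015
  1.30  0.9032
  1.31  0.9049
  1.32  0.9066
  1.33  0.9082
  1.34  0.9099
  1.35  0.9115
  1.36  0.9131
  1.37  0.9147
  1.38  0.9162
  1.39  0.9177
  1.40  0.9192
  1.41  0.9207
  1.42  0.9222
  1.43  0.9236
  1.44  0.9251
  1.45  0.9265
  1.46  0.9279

σ√T = 0.48·√0.08333 = 0.1386
d₁ = [ln(48/58) + (0.075 − 0.031 + 0.48²/2)·0.08333] / 0.1386 = [-0.1892 + 0.0133] / 0.1386 = -1.2700 which rounds to -1.27
d₂ = d₁ − σ√T = -1.2700 − 0.1386 = -1.4086 which rounds to -1.41
exp(−qT) = exp(−0.031·0.08333) = 0.9974;  exp(−rT) = exp(−0.075·0.08333) = 0.9938
P = 58·0.9938·N(1.41) − 48·0.9974·N(1.27) = 58·0.9938·0.9207 − 48·0.9974·0.8980 = 53.0695 − 42.9919 = 10.0776

$10.08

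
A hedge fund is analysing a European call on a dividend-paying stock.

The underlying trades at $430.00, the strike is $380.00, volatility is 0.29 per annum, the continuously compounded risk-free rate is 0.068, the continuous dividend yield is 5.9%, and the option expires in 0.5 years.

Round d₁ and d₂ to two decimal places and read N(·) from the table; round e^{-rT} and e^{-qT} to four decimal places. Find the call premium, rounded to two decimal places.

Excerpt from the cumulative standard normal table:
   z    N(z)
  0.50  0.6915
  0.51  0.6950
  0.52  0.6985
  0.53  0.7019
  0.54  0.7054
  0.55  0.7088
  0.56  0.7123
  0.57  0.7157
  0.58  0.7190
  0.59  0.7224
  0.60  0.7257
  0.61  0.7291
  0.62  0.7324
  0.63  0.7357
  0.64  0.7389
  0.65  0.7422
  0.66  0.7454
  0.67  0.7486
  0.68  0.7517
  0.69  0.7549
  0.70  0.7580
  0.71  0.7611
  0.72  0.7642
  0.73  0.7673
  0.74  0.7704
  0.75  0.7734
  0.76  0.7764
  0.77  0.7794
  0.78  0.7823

$63.77

T = 0.5;  σ√T = 0.2051
ln(S/K) + (r − q + σ²/2)T = ln(430/380) + (0.068 − 0.059 + 0.29²/2)·0.5 = 0.1236 + 0.0255 = 0.1491
d₁ = 0.1491 / 0.2051 = 0.7273 ⇒ 0.73
d₂ = d₁ − σ√T = 0.7273 − 0.2051 = 0.5222 ⇒ 0.52
e^(−qT) = e^(−0.059·0.5) = 0.9709;  e^(−rT) = e^(−0.068·0.5) = 0.9666
N(d₁) = N(0.73) = 0.7673;  N(d₂) = N(0.52) = 0.6985
C = 430·0.9709·0.7673 − 380·0.9666·0.6985 = 320.3378 − 256.5646 = 63.7731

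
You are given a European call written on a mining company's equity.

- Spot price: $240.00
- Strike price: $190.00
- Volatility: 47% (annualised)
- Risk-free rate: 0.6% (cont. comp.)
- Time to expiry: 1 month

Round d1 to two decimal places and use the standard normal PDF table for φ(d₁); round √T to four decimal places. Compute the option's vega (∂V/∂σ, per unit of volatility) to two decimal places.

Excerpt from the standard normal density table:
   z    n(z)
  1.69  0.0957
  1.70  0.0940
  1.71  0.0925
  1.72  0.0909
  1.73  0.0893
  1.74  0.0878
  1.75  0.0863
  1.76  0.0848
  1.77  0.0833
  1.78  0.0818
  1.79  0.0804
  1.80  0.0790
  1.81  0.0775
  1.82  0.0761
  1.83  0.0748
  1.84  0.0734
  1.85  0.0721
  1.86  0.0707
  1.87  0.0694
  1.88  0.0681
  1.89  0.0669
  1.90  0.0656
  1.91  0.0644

σ√T = 0.47 × 0.2887 = 0.1357
d₁ = [ln(240/190) + (0.006 + 0.47²/2)·0.08333] / 0.1357 = [0.2336 + 0.0097] / 0.1357 = 1.7934 which rounds to 1.79
√T = √0.08333 = 0.2887
φ(d₁) = φ(1.79) = 0.0804
vega = S·φ(d₁)·√T = 240·0.0804·0.2887 = 5.5708

5.57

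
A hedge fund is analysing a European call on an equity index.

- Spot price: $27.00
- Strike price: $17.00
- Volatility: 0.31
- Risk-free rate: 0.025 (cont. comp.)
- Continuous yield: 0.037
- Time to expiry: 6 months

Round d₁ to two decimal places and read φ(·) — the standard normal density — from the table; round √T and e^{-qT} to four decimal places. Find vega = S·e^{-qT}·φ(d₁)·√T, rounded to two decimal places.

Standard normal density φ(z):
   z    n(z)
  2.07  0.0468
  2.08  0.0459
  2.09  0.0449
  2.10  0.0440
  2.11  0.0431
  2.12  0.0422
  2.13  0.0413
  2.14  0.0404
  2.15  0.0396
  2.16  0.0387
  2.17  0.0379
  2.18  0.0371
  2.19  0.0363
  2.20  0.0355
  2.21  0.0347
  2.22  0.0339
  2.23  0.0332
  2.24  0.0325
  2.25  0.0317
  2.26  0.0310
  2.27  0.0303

0.68

σ√T = 0.31·√0.5 = 0.2192
d₁ = [ln(27/17) + (0.025 − 0.037 + ½·0.31²)·0.5] / (σ√T) = (0.4626 + 0.0180) / 0.2192 = 2.1927 ⇒ 2.19
√T = √0.5 = 0.7071
φ(d₁) = φ(2.19) = 0.0363
exp(−qT) = exp(−0.037·0.5) = 0.9817
vega = S·exp(−qT)·φ(d₁)·√T = 27·0.9817·0.0363·0.7071 = 0.6803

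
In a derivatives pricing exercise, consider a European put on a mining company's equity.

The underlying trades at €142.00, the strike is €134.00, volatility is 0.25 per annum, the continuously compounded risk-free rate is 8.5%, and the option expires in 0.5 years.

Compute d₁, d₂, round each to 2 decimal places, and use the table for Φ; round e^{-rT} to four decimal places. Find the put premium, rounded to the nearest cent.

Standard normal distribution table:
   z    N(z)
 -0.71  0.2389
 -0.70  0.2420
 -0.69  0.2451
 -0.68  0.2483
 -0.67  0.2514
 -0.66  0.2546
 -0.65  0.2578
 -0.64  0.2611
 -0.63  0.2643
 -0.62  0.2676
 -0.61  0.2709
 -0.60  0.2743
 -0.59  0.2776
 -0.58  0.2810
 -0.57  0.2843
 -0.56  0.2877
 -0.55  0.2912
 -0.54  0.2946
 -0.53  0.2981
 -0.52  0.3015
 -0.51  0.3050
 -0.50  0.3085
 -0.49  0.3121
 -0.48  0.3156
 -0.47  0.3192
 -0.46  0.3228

€4.38

σ√T = 0.25 × 0.7071 = 0.1768
ln(S/K) + (r + σ²/2)T = ln(142/134) + (0.085 + 0.25²/2)·0.5 = 0.0580 + 0.0581 = 0.1161
d₁ = 0.1161 / 0.1768 = 0.6568 → 0.66
d₂ = d₁ − σ√T = 0.6568 − 0.1768 = 0.4801 → 0.48
e^(−rT) = e^(−0.085·0.5) = 0.9584
P = 134·0.9584·N(-0.48) − 142·N(-0.66) = 134·0.9584·0.3156 − 142·0.2546 = 40.5311 − 36.1532 = 4.3779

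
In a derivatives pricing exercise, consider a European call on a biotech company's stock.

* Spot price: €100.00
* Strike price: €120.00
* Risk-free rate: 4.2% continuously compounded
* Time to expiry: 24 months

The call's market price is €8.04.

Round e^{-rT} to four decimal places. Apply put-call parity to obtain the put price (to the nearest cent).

€18.37

e^(−rT) = e^(−0.042·2) = 0.9194
Put-call parity: C − P = S − K·e^(−rT) = 100 − 120·0.9194 = 100 − 110.3280 = -10.3280
P = C − (C − P) = 8.04 − (-10.3280) = 18.3680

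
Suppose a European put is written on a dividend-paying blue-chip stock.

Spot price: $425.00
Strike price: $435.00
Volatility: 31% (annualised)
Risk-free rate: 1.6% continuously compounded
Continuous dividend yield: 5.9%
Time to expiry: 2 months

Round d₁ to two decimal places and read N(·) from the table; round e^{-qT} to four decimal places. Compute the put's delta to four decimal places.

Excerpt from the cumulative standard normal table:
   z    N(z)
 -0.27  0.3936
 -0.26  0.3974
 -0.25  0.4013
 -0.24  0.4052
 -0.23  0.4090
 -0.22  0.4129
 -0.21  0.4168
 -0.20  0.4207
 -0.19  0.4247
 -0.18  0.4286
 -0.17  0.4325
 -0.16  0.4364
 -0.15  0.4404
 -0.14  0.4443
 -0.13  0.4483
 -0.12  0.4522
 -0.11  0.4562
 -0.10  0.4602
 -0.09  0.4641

-0.5658

σ√T = 0.31 × 0.4082 = 0.1266
d₁ = [ln(425/435) + (0.016 − 0.059 + ½·0.31²)·0.1667] / (σ√T) = (-0.0233 + 0.0008) / 0.1266 = -0.1771 ≈ -0.18
N(d₁) = N(-0.18) = 0.4286
Δ_put = e^(−qT)·(N(d₁) − 1) = 0.9902·(0.4286 − 1) = -0.5658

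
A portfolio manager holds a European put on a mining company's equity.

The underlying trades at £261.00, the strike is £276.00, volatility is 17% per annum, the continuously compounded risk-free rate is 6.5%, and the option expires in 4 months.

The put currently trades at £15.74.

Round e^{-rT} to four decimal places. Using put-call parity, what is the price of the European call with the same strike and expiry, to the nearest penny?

e^(−rT) = e^(−0.065·0.3333) = 0.9786
Put-call parity: C − P = S − K·e^(−rT) = 261 − 276·0.9786 = 261 − 270.0936 = -9.0936
C = P + (C − P) = 15.74 + (-9.0936) = 6.6464

£6.65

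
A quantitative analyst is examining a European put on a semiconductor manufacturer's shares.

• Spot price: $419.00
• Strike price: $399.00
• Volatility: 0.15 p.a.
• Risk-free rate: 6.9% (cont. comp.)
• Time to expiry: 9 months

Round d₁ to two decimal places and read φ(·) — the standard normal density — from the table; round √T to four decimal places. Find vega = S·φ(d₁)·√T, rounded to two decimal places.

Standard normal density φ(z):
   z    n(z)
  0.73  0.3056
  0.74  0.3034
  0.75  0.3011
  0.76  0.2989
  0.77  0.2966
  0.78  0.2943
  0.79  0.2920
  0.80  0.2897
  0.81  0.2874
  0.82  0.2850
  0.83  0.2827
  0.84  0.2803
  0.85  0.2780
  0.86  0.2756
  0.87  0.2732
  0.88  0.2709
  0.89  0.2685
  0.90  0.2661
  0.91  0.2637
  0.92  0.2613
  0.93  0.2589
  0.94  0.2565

σ√T = 0.15 × 0.8660 = 0.1299
ln(S/K) + (r + σ²/2)T = ln(419/399) + (0.069 + 0.15²/2)·0.75 = 0.0489 + 0.0602 = 0.1091
d₁ = 0.1091 / 0.1299 = 0.8398 ⇒ 0.84
√T = √0.75 = 0.8660
φ(d₁) = φ(0.84) = 0.2803
vega = S·φ(d₁)·√T = 419·0.2803·0.8660 = 101.7080

101.71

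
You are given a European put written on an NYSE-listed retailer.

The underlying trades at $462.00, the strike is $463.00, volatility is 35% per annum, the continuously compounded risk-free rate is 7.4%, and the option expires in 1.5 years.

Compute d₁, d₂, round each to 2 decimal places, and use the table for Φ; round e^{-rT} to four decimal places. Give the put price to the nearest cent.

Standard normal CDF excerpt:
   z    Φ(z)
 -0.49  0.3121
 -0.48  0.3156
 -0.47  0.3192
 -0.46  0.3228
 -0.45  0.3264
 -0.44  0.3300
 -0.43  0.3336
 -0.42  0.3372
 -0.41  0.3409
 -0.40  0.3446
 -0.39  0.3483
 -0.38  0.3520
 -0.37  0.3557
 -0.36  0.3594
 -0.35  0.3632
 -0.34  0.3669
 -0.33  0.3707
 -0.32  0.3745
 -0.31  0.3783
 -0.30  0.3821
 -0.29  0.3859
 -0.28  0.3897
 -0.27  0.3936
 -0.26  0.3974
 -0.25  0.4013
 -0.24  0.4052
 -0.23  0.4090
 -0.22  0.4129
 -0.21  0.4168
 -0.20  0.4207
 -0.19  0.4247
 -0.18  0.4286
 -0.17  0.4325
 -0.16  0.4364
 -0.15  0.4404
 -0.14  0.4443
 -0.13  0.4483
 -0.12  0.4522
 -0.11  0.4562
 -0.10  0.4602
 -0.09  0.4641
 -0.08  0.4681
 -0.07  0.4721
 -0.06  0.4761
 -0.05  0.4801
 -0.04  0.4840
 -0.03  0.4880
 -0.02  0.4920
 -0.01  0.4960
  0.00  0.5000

σ√T = 0.35·√1.5 = 0.4287
d₁ = [ln(462/463) + (0.074 + 0.35²/2)·1.5] / 0.4287 = [-0.0022 + 0.2029] / 0.4287 = 0.4682 → 0.47
d₂ = d₁ − σ√T = 0.4682 − 0.4287 = 0.0396 → 0.04
e^(−rT) = e^(−0.074·1.5) = 0.8949
P = 463·0.8949·N(-0.04) − 462·N(-0.47) = 463·0.8949·0.4840 − 462·0.3192 = 200.5399 − 147.4704 = 53.0695

$53.07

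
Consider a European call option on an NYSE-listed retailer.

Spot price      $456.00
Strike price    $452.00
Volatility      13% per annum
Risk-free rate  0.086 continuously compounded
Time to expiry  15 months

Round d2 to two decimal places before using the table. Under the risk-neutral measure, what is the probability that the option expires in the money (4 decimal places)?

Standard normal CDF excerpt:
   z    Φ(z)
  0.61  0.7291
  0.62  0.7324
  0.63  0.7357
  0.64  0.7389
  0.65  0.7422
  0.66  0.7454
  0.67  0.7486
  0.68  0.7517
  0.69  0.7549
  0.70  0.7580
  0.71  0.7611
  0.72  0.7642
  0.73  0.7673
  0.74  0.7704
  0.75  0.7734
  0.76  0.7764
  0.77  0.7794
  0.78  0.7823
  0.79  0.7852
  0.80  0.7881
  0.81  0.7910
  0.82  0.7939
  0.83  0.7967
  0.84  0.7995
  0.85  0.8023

T = 1.25;  σ√T = 0.1453
ln(S/K) + (r + σ²/2)T = ln(456/452) + (0.086 + 0.13²/2)·1.25 = 0.0088 + 0.1181 = 0.1269
d₁ = 0.1269 / 0.1453 = 0.8729 ⇒ 0.87
d₂ = d₁ − σ√T = 0.8729 − 0.1453 = 0.7276 ⇒ 0.73
Risk-neutral Pr[S_T > K] = N(d₂) = N(0.73) = 0.7673

0.7673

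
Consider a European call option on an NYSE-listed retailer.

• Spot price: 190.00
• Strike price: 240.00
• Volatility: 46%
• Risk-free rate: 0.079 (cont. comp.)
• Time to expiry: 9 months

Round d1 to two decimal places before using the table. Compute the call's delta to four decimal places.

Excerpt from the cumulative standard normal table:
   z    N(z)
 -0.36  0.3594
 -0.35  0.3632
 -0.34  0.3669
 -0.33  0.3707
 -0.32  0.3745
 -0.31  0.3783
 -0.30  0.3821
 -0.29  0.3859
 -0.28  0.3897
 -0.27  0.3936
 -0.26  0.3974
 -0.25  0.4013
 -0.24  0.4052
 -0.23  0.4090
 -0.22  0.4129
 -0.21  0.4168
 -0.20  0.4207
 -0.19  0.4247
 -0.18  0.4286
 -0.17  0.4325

0.4052

σ√T = 0.46·√0.75 = 0.3984
d₁ = [ln(190/240) + (0.079 + ½·0.46²)·0.75] / (σ√T) = (-0.2336 + 0.1386) / 0.3984 = -0.2385 ≈ -0.24
N(d₁) = N(-0.24) = 0.4052
Δ_call = N(d₁) = 0.4052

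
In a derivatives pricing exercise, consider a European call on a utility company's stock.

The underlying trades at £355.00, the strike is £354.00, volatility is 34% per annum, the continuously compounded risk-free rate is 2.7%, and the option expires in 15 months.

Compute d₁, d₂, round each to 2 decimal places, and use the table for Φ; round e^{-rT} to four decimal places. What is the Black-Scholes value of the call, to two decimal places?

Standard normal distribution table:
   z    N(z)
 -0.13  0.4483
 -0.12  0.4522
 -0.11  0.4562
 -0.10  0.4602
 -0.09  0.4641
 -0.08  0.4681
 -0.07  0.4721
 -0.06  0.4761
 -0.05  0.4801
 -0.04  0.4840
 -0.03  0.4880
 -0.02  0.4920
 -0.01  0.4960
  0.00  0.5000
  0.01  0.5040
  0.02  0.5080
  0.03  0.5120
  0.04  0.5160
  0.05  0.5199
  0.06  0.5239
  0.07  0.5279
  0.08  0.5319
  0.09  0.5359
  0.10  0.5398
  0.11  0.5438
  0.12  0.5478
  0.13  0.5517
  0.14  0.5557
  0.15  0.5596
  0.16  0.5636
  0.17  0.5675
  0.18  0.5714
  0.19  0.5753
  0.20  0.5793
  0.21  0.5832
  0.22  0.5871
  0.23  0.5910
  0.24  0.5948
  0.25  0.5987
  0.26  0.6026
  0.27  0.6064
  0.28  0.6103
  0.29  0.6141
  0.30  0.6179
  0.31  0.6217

£59.17

σ√T = 0.34 × 1.1180 = 0.3801
d₁ = [ln(355/354) + (0.027 + ½·0.34²)·1.25] / (σ√T) = (0.0028 + 0.1060) / 0.3801 = 0.2863 → 0.29
d₂ = 0.2863 − 0.3801 = -0.0939 → -0.09
e^(−rT) = e^(−0.027·1.25) = 0.9668
N(d₁) = N(0.29) = 0.6141;  N(d₂) = N(-0.09) = 0.4641
C = 355·0.6141 − 354·0.9668·0.4641 = 218.0055 − 158.8369 = 59.1686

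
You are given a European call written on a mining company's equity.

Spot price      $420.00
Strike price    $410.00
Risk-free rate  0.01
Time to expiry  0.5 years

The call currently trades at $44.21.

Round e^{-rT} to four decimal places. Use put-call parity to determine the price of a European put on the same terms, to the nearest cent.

e^(−rT) = e^(−0.01·0.5) = 0.9950
Put-call parity: C − P = S − K·e^(−rT) = 420 − 410·0.9950 = 420 − 407.9500 = 12.0500
P = C − (C − P) = 44.21 − (12.0500) = 32.1600

$32.16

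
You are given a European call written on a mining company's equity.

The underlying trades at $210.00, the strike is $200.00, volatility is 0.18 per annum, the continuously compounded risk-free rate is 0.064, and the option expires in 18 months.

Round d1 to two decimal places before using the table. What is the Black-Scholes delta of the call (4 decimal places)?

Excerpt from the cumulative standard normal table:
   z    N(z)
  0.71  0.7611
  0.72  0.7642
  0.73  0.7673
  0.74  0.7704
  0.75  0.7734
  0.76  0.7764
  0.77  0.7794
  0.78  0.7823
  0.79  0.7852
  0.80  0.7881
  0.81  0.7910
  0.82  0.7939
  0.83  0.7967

σ√T = 0.18 × 1.2247 = 0.2205
d₁ = [ln(210/200) + (0.064 + 0.18²/2)·1.5] / 0.2205 = [0.0488 + 0.1203] / 0.2205 = 0.7670 ⇒ 0.77
N(d₁) = N(0.77) = 0.7794
Δ_call = N(d₁) = 0.7794

0.7794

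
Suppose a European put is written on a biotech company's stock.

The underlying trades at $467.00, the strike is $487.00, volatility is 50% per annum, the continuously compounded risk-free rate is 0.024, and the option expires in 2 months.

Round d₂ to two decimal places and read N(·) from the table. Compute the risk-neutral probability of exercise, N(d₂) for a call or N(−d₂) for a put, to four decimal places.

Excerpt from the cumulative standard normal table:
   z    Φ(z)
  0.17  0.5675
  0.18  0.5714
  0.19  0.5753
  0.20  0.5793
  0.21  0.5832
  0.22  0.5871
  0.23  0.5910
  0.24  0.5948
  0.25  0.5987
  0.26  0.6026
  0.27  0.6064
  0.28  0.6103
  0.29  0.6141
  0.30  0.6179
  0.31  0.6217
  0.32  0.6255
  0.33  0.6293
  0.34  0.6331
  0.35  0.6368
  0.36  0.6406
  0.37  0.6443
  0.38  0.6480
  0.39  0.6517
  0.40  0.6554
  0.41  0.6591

0.6141

T = 0.1667;  σ√T = 0.2041
d₁ = [ln(467/487) + (0.024 + 0.5²/2)·0.1667] / 0.2041 = [-0.0419 + 0.0248] / 0.2041 = -0.0838 which rounds to -0.08
d₂ = d₁ − σ√T = -0.0838 − 0.2041 = -0.2879 which rounds to -0.29
Risk-neutral Pr[S_T < K] = N(−d₂) = N(0.29) = 0.6141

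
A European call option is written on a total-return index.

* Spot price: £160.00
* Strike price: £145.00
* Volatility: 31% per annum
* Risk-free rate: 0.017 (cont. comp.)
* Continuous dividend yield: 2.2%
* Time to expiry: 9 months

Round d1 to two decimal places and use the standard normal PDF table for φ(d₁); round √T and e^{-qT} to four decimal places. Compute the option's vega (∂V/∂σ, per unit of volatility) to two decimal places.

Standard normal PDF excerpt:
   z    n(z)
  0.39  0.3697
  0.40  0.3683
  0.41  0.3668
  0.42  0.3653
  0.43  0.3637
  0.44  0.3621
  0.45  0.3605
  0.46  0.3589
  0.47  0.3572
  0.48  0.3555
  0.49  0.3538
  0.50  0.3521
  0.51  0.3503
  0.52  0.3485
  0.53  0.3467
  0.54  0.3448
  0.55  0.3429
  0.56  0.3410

σ√T = 0.31 × 0.8660 = 0.2685
ln(S/K) + (r − q + σ²/2)T = ln(160/145) + (0.017 − 0.022 + 0.31²/2)·0.75 = 0.0984 + 0.0323 = 0.1307
d₁ = 0.1307 / 0.2685 = 0.4869 ≈ 0.49
√T = √0.75 = 0.8660
φ(d₁) = φ(0.49) = 0.3538
exp(−qT) = exp(−0.022·0.75) = 0.9836
vega = S·exp(−qT)·φ(d₁)·√T = 160·0.9836·0.3538·0.8660 = 48.2186

48.22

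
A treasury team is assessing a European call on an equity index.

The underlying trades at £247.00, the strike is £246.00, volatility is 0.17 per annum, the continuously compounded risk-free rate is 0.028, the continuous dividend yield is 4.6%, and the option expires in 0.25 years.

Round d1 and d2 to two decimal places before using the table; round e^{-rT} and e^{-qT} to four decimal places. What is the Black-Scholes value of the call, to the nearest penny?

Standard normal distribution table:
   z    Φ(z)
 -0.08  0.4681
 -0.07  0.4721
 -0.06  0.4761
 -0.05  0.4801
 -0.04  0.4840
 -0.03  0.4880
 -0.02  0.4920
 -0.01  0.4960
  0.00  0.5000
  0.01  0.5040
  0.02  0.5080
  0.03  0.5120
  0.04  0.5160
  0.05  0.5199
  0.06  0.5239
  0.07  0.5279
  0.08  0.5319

£8.72

σ√T = 0.17 × 0.5000 = 0.0850
ln(S/K) + (r − q + σ²/2)T = ln(247/246) + (0.028 − 0.046 + 0.17²/2)·0.25 = 0.0041 − 0.0009 = 0.0032
d₁ = 0.0032 / 0.0850 = 0.0373 which rounds to 0.04
d₂ = d₁ − σ√T = 0.0373 − 0.0850 = -0.0477 which rounds to -0.05
exp(−qT) = exp(−0.046·0.25) = 0.9886;  exp(−rT) = exp(−0.028·0.25) = 0.9930
N(d₁) = N(0.04) = 0.5160;  N(d₂) = N(-0.05) = 0.4801
C = 247·0.9886·0.5160 − 246·0.9930·0.4801 = 125.9990 − 117.2779 = 8.7212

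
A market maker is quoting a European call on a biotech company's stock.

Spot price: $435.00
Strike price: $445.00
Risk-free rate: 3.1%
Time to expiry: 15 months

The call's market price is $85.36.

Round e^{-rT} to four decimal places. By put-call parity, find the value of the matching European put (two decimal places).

exp(−rT) = exp(−0.031·1.25) = 0.9620
Put-call parity: C − P = S − K·e^(−rT) = 435 − 445·0.9620 = 435 − 428.0900 = 6.9100
P = C − (C − P) = 85.36 − (6.9100) = 78.4500

$78.45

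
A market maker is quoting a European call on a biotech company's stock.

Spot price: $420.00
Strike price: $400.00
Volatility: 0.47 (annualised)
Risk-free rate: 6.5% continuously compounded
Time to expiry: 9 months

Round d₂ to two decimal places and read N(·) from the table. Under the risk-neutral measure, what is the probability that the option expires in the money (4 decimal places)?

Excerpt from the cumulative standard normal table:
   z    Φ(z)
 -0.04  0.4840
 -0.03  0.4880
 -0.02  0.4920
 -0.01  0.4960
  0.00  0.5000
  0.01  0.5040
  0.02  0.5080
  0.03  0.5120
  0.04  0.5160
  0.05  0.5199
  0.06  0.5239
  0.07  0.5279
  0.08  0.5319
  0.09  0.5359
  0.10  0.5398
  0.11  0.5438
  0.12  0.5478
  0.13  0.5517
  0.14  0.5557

T = 0.75;  σ√T = 0.4070
d₁ = [ln(420/400) + (0.065 + 0.47²/2)·0.75] / 0.4070 = [0.0488 + 0.1316] / 0.4070 = 0.4432 ≈ 0.44
d₂ = d₁ − σ√T = 0.4432 − 0.4070 = 0.0361 ≈ 0.04
Pr(exercise) under Q = N(d₂) = 0.5160

0.5160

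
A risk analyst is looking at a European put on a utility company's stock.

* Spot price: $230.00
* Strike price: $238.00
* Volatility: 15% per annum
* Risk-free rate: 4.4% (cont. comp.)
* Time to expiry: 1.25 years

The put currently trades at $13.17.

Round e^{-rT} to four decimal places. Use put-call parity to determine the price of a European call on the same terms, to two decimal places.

$17.90

e^(−rT) = e^(−0.044·1.25) = 0.9465
Put-call parity: C − P = S − K·e^(−rT) = 230 − 238·0.9465 = 230 − 225.2670 = 4.7330
C = P + (C − P) = 13.17 + (4.7330) = 17.9030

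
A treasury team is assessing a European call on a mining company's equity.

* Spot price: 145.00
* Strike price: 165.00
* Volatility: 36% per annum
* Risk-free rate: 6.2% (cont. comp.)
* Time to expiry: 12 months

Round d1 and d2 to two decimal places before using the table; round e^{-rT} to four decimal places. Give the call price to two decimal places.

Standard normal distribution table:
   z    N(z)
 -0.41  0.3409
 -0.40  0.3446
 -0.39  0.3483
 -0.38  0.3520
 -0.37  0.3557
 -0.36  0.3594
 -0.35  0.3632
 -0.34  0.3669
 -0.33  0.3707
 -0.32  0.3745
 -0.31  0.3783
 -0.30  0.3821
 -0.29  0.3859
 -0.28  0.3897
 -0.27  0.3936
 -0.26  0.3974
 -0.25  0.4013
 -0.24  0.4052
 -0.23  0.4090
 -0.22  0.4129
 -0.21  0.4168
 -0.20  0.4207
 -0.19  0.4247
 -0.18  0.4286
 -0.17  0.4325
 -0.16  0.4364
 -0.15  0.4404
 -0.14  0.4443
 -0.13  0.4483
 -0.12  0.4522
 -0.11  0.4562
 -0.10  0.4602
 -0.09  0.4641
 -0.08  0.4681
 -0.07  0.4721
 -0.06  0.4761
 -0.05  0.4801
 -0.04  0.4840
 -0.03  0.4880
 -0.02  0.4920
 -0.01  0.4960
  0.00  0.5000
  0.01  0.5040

σ√T = 0.36 × 1.0000 = 0.3600
d₁ = [ln(145/165) + (0.062 + 0.36²/2)·1] / 0.3600 = [-0.1292 + 0.1268] / 0.3600 = -0.0067 which rounds to -0.01
d₂ = d₁ − σ√T = -0.0067 − 0.3600 = -0.3667 which rounds to -0.37
e^(−rT) = e^(−0.062·1) = 0.9399
N(d₁) = N(-0.01) = 0.4960;  N(d₂) = N(-0.37) = 0.3557
C = 145·0.4960 − 165·0.9399·0.3557 = 71.9200 − 55.1632 = 16.7568

16.76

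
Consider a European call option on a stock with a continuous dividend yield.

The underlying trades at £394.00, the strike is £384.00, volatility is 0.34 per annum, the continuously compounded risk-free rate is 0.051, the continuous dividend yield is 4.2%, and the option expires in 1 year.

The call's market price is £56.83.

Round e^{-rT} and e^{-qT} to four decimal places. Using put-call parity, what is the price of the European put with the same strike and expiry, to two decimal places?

£43.94

e^(−qT) = e^(−0.042·1) = 0.9589;  e^(−rT) = e^(−0.051·1) = 0.9503
Put-call parity: C − P = S·e^(−qT) − K·e^(−rT) = 394·0.9589 − 384·0.9503 = 377.8066 − 364.9152 = 12.8914
P = C − (C − P) = 56.83 − (12.8914) = 43.9386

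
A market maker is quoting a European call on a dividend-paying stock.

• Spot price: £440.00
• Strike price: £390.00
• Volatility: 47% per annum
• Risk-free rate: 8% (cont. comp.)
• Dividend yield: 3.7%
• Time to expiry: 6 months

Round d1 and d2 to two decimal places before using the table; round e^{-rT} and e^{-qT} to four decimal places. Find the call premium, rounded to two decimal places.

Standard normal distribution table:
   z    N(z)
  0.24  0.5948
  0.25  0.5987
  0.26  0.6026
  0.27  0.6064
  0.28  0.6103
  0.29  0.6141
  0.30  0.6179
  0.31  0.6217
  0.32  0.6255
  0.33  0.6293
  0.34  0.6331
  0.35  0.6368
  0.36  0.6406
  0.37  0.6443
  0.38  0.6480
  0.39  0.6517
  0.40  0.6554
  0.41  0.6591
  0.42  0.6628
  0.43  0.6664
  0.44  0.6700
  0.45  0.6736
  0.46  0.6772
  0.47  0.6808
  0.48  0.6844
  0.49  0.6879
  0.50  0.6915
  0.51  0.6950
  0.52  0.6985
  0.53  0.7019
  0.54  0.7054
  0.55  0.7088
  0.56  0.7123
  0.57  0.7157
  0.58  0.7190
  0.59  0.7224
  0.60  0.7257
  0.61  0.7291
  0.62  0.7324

σ√T = 0.47 × 0.7071 = 0.3323
d₁ = [ln(440/390) + (0.08 − 0.037 + 0.47²/2)·0.5] / 0.3323 = [0.1206 + 0.0767] / 0.3323 = 0.5938 which rounds to 0.59
d₂ = d₁ − σ√T = 0.5938 − 0.3323 = 0.2615 which rounds to 0.26
e^(−qT) = e^(−0.037·0.5) = 0.9817;  e^(−rT) = e^(−0.08·0.5) = 0.9608
N(d₁) = N(0.59) = 0.7224;  N(d₂) = N(0.26) = 0.6026
C = 440·0.9817·0.7224 − 390·0.9608·0.6026 = 312.0392 − 225.8015 = 86.2378

£86.24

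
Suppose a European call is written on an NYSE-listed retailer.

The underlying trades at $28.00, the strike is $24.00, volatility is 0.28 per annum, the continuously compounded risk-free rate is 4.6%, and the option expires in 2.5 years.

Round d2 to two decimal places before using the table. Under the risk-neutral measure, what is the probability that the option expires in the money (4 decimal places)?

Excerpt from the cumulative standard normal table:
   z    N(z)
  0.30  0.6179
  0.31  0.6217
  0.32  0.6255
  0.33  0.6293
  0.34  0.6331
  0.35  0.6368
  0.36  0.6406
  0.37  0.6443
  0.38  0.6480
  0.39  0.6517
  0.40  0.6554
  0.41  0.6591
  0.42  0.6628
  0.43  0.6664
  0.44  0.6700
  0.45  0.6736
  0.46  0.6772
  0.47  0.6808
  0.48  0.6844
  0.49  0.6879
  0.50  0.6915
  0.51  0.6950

σ√T = 0.28·√2.5 = 0.4427
ln(S/K) + (r + σ²/2)T = ln(28/24) + (0.046 + 0.28²/2)·2.5 = 0.1542 + 0.2130 = 0.3672
d₁ = 0.3672 / 0.4427 = 0.8293 → 0.83
d₂ = d₁ − σ√T = 0.8293 − 0.4427 = 0.3866 → 0.39
Risk-neutral Pr[S_T > K] = N(d₂) = N(0.39) = 0.6517

0.6517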